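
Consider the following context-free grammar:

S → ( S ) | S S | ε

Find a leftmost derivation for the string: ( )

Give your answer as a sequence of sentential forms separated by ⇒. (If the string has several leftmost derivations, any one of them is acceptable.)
Start with S.
Step 1: the leftmost non-terminal is S; apply S → ( S ):  ( S )
Step 2: the leftmost non-terminal is S; apply S → ε:  ( )

Final answer: S ⇒ ( S ) ⇒ ( )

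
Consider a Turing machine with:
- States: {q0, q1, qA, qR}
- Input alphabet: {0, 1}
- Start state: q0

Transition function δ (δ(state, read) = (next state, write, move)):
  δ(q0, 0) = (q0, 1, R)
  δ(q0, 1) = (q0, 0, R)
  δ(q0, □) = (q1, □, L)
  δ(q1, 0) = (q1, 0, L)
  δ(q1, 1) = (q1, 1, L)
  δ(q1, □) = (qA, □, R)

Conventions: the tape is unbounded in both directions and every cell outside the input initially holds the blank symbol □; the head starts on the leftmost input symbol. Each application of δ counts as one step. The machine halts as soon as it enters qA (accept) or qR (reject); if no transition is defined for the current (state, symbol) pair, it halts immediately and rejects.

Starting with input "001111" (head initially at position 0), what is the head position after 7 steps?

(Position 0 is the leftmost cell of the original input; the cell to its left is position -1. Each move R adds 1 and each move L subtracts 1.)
Step 0: [q0]001111 (head at position 0)
Step 1: δ(q0, 0) = (q0, 1, R)  ⊢  1[q0]01111 (head at position 1)
Step 2: δ(q0, 0) = (q0, 1, R)  ⊢  11[q0]1111 (head at position 2)
Step 3: δ(q0, 1) = (q0, 0, R)  ⊢  110[q0]111 (head at position 3)
Step 4: δ(q0, 1) = (q0, 0, R)  ⊢  1100[q0]11 (head at position 4)
Step 5: δ(q0, 1) = (q0, 0, R)  ⊢  11000[q0]1 (head at position 5)
Step 6: δ(q0, 1) = (q0, 0, R)  ⊢  110000[q0]□ (head at position 6)
Step 7: δ(q0, □) = (q1, □, L)  ⊢  11000[q1]0□ (head at position 5)
Head position after 7 steps: 5

Final answer: Position 5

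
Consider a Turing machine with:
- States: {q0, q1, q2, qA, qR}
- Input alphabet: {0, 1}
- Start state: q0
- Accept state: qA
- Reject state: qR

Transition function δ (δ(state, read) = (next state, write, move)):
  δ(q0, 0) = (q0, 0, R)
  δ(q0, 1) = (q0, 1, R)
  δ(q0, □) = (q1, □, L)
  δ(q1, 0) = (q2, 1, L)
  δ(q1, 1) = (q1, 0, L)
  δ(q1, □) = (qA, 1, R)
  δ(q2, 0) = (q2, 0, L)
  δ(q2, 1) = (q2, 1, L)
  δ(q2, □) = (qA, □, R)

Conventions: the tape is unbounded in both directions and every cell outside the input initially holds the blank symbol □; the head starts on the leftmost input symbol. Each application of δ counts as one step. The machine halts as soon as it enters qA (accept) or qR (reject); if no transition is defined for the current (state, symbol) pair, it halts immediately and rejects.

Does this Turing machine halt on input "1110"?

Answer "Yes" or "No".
Step 0: [q0]1110 (head at position 0)
Step 1: δ(q0, 1) = (q0, 1, R)  ⊢  1[q0]110 (head at position 1)
Step 2: δ(q0, 1) = (q0, 1, R)  ⊢  11[q0]10 (head at position 2)
Step 3: δ(q0, 1) = (q0, 1, R)  ⊢  111[q0]0 (head at position 3)
Step 4: δ(q0, 0) = (q0, 0, R)  ⊢  1110[q0]□ (head at position 4)
Step 5: δ(q0, □) = (q1, □, L)  ⊢  111[q1]0□ (head at position 3)
Step 6: δ(q1, 0) = (q2, 1, L)  ⊢  11[q2]11□ (head at position 2)
Step 7: δ(q2, 1) = (q2, 1, L)  ⊢  1[q2]111□ (head at position 1)
Step 8: δ(q2, 1) = (q2, 1, L)  ⊢  [q2]1111□ (head at position 0)
Step 9: δ(q2, 1) = (q2, 1, L)  ⊢  [q2]□1111□ (head at position -1)
Step 10: δ(q2, □) = (qA, □, R)  ⊢  □[qA]1111□ (head at position 0)
The machine is in qA, so it halts and accepts.
It halts after 10 steps.

Final answer: Yes - halts after 10 steps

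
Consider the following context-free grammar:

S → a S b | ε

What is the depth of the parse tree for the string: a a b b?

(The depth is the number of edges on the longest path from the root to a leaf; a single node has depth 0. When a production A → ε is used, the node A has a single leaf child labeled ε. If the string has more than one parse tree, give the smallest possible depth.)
The only parse tree applies S → a S b 2 times (once per matching a…b pair) and then S → ε.
The S nodes sit at depths 0, 1, …, 2; the innermost S (depth 2) has the single child ε at depth 3.
The terminal leaves a, b are at depths 1..2, so the longest root-to-leaf path is S → S → … → S → ε with 3 edges.
Depth = 3.

Final answer: 3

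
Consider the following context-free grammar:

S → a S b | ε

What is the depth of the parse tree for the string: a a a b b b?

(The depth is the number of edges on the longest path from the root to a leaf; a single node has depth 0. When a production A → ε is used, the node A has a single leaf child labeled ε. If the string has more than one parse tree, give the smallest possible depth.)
The only parse tree applies S → a S b 3 times (once per matching a…b pair) and then S → ε.
The S nodes sit at depths 0, 1, …, 3; the innermost S (depth 3) has the single child ε at depth 4.
The terminal leaves a, b are at depths 1..3, so the longest root-to-leaf path is S → S → … → S → ε with 4 edges.
Depth = 4.

Final answer: 4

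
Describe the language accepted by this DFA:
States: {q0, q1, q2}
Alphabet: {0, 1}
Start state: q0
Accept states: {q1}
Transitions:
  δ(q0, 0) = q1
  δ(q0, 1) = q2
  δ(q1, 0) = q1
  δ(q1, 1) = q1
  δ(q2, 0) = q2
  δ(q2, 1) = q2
Analyzing the DFA structure:
Start state: q0
Accept states: {q1}
Interpreting what each state remembers (checking against the transitions):
  q0: nothing has been read yet
  q1: the first symbol was 0
  q2: the first symbol was 1 (trap state)
  δ(q0, 0): in q0 (nothing has been read yet), after reading 0 we have: the first symbol was 0 → q1
  δ(q0, 1): in q0 (nothing has been read yet), after reading 1 we have: the first symbol was 1 (trap state) → q2
  δ(q1, 0): in q1 (the first symbol was 0), after reading 0 we have: the first symbol was 0 → q1
  δ(q1, 1): in q1 (the first symbol was 0), after reading 1 we have: the first symbol was 0 → q1
  δ(q2, 0): in q2 (the first symbol was 1 (trap state)), after reading 0 we have: the first symbol was 1 (trap state) → q2
  δ(q2, 1): in q2 (the first symbol was 1 (trap state)), after reading 1 we have: the first symbol was 1 (trap state) → q2
A string is accepted iff it ends in {q1}, i.e. the first symbol was 0.
Language: All binary strings starting with 0

Final answer: All binary strings starting with 0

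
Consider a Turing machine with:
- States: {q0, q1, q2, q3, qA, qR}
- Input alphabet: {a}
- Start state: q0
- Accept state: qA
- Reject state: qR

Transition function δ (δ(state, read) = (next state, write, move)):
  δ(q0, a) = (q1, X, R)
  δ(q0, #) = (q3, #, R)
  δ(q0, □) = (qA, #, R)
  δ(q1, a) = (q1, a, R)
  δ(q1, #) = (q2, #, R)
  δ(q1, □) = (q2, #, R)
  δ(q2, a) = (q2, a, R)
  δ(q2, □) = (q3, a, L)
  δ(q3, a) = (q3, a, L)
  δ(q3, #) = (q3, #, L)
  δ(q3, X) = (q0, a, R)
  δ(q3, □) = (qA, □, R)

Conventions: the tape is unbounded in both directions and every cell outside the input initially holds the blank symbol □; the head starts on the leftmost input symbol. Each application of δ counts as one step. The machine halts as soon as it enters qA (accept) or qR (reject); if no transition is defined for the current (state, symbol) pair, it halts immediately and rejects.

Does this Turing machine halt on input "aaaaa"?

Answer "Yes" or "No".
Trace (configuration after each step, as tape_left[state]tape_right with head position):
Step 0: [q0]aaaaa (head at position 0)
Step 1: X[q1]aaaa (head 1)
Step 2: Xa[q1]aaa (head 2)
Step 3: Xaa[q1]aa (head 3)
Step 4: Xaaa[q1]a (head 4)
Step 5: Xaaaa[q1]□ (head 5)
Step 6: Xaaaa#[q2]□ (head 6)
Step 7: Xaaaa[q3]#a (head 5)
Step 8: Xaaa[q3]a#a (head 4)
Step 9: Xaa[q3]aa#a (head 3)
Step 10: Xa[q3]aaa#a (head 2)
Step 11: X[q3]aaaa#a (head 1)
Step 12: [q3]Xaaaa#a (head 0)
Step 13: a[q0]aaaa#a (head 1)
Step 14: aX[q1]aaa#a (head 2)
Step 15: aXa[q1]aa#a (head 3)
Step 16: aXaa[q1]a#a (head 4)
Step 17: aXaaa[q1]#a (head 5)
Step 18: aXaaa#[q2]a (head 6)
Step 19: aXaaa#a[q2]□ (head 7)
Step 20: aXaaa#[q3]aa (head 6)
Step 21: aXaaa[q3]#aa (head 5)
Step 22: aXaa[q3]a#aa (head 4)
Step 23: aXa[q3]aa#aa (head 3)
Step 24: aX[q3]aaa#aa (head 2)
Step 25: a[q3]Xaaa#aa (head 1)
Step 26: aa[q0]aaa#aa (head 2)
Step 27: aaX[q1]aa#aa (head 3)
Step 28: aaXa[q1]a#aa (head 4)
Step 29: aaXaa[q1]#aa (head 5)
Step 30: aaXaa#[q2]aa (head 6)
Step 31: aaXaa#a[q2]a (head 7)
Step 32: aaXaa#aa[q2]□ (head 8)
Step 33: aaXaa#a[q3]aa (head 7)
Step 34: aaXaa#[q3]aaa (head 6)
Step 35: aaXaa[q3]#aaa (head 5)
Step 36: aaXa[q3]a#aaa (head 4)
Step 37: aaX[q3]aa#aaa (head 3)
Step 38: aa[q3]Xaa#aaa (head 2)
Step 39: aaa[q0]aa#aaa (head 3)
Step 40: aaaX[q1]a#aaa (head 4)
Step 41: aaaXa[q1]#aaa (head 5)
Step 42: aaaXa#[q2]aaa (head 6)
Step 43: aaaXa#a[q2]aa (head 7)
Step 44: aaaXa#aa[q2]a (head 8)
Step 45: aaaXa#aaa[q2]□ (head 9)
Step 46: aaaXa#aa[q3]aa (head 8)
Step 47: aaaXa#a[q3]aaa (head 7)
Step 48: aaaXa#[q3]aaaa (head 6)
Step 49: aaaXa[q3]#aaaa (head 5)
Step 50: aaaX[q3]a#aaaa (head 4)
Step 51: aaa[q3]Xa#aaaa (head 3)
Step 52: aaaa[q0]a#aaaa (head 4)
Step 53: aaaaX[q1]#aaaa (head 5)
Step 54: aaaaX#[q2]aaaa (head 6)
Step 55: aaaaX#a[q2]aaa (head 7)
Step 56: aaaaX#aa[q2]aa (head 8)
Step 57: aaaaX#aaa[q2]a (head 9)
Step 58: aaaaX#aaaa[q2]□ (head 10)
Step 59: aaaaX#aaa[q3]aa (head 9)
Step 60: aaaaX#aa[q3]aaa (head 8)
Step 61: aaaaX#a[q3]aaaa (head 7)
Step 62: aaaaX#[q3]aaaaa (head 6)
Step 63: aaaaX[q3]#aaaaa (head 5)
Step 64: aaaa[q3]X#aaaaa (head 4)
Step 65: aaaaa[q0]#aaaaa (head 5)
Step 66: aaaaa#[q3]aaaaa (head 6)
Step 67: aaaaa[q3]#aaaaa (head 5)
Step 68: aaaa[q3]a#aaaaa (head 4)
Step 69: aaa[q3]aa#aaaaa (head 3)
Step 70: aa[q3]aaa#aaaaa (head 2)
Step 71: a[q3]aaaa#aaaaa (head 1)
Step 72: [q3]aaaaa#aaaaa (head 0)
Step 73: [q3]□aaaaa#aaaaa (head -1)
Step 74: □[qA]aaaaa#aaaaa (head 0)
The machine is in qA, so it halts and accepts.
It halts after 74 steps.

Final answer: Yes - halts after 74 steps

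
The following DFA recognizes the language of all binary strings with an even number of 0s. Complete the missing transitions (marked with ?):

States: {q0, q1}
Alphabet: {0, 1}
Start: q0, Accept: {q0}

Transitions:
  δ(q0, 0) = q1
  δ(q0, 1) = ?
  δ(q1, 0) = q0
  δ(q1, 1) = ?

What each state remembers (consistent with the given transitions and accept states):
  q0: an even number of 0s has been read so far
  q1: an odd number of 0s has been read so far
Filling in the missing entries:
  δ(q0, 1): in q0 (an even number of 0s has been read so far), after reading 1 we have: an even number of 0s has been read so far → q0
  δ(q1, 1): in q1 (an odd number of 0s has been read so far), after reading 1 we have: an odd number of 0s has been read so far → q1

Final answer: δ(q0, 1) = q0; δ(q1, 1) = q1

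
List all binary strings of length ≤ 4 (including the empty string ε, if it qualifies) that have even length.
Checking every binary string of length 0 to 4:
  Length 0: accepted: ε | rejected: (none)
  Length 1: accepted: (none) | rejected: 0, 1
  Length 2: accepted: 00, 01, 10, 11 | rejected: (none)
  Length 3: accepted: (none) | rejected: 000, 001, 010, 011, 100, 101, 110, 111
  Length 4: accepted: 0000, 0001, 0010, 0011, 0100, 0101, 0110, 0111, 1000, 1001, 1010, 1011, 1100, 1101, 1110, 1111 | rejected: (none)
Total: 21 string(s).

Final answer: ε, 00, 01, 10, 11, 0000, 0001, 0010, 0011, 0100, 0101, 0110, 0111, 1000, 1001, 1010, 1011, 1100, 1101, 1110, 1111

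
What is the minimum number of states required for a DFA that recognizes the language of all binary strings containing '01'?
Language: binary strings containing '01'
Lower bound (Myhill–Nerode): the prefixes ε, 0, 01 are pairwise distinguishable:
  ε vs 01: suffix ε distinguishes them (ε is rejected, 01 is accepted)
  0 vs 01: suffix ε distinguishes them (0 is rejected, 01 is accepted)
  ε vs 0: suffix 1 distinguishes them (ε·1 = 1 is rejected, 0·1 = 01 is accepted)
So any DFA needs at least 3 states.
Upper bound: a DFA with 3 states exists (one state per class above: 'no progress', 'last symbol 0', and 'seen 01' (accepting sink)).
Minimum states: 3

Final answer: 3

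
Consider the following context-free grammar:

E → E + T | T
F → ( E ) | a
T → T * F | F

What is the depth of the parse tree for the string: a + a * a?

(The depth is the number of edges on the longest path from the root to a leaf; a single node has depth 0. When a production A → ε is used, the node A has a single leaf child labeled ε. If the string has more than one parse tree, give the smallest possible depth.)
The grammar is unambiguous; the parse tree of a + a * a is:
E → E + T at the root (depth 0).
  Left E (depth 1) → T (2) → F (3) → a (4).
  Right T (depth 1) → T * F; that T (2) → F (3) → a (4); F (2) → a (3).
The longest root-to-leaf paths have 4 edges.
Depth = 4.

Final answer: 4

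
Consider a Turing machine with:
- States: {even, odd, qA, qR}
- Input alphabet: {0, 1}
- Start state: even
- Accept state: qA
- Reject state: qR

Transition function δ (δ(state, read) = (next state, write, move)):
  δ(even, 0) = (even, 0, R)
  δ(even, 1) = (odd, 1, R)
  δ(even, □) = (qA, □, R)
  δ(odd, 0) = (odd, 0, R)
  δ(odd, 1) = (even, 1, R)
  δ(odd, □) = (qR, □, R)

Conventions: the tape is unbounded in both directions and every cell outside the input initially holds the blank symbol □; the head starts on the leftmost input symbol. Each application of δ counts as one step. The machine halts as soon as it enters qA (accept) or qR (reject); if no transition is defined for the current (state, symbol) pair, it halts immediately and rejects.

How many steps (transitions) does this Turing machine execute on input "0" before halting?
Step 0: [even]0 (head at position 0)
Step 1: δ(even, 0) = (even, 0, R)  ⊢  0[even]□ (head at position 1)
Step 2: δ(even, □) = (qA, □, R)  ⊢  0□[qA]□ (head at position 2)
The machine is in qA, so it halts and accepts.
Number of transitions executed: 2.

Final answer: 2 steps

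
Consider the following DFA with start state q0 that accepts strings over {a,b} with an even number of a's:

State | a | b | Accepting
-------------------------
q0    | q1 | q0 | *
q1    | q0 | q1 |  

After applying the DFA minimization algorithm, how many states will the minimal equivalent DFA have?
All 2 states are reachable from q0, so none can be removed as unreachable.
Table-filling: first mark every (accepting, non-accepting) pair as distinguishable (accepting: {q0}; non-accepting: {q1}).
Every pair of states is distinguishable, so the DFA is already minimal.
Equivalence classes: {q0}, {q1} → 2 states.

Final answer: 2 states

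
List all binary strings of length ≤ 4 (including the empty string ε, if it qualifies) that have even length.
Checking every binary string of length 0 to 4:
  Length 0: accepted: ε | rejected: (none)
  Length 1: accepted: (none) | rejected: 0, 1
  Length 2: accepted: 00, 01, 10, 11 | rejected: (none)
  Length 3: accepted: (none) | rejected: 000, 001, 010, 011, 100, 101, 110, 111
  Length 4: accepted: 0000, 0001, 0010, 0011, 0100, 0101, 0110, 0111, 1000, 1001, 1010, 1011, 1100, 1101, 1110, 1111 | rejected: (none)
Total: 21 string(s).

Final answer: ε, 00, 01, 10, 11, 0000, 0001, 0010, 0011, 0100, 0101, 0110, 0111, 1000, 1001, 1010, 1011, 1100, 1101, 1110, 1111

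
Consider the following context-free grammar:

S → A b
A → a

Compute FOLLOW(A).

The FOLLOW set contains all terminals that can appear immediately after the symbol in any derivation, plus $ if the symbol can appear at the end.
A occurs only in S → A b, where it is immediately followed by the terminal b. So FOLLOW(A) = {b}.

Final answer: {b}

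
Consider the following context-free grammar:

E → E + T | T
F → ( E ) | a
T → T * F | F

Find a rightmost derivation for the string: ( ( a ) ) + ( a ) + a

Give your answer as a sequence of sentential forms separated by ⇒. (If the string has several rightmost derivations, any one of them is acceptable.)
Start with E.
Step 1: the rightmost non-terminal is E; apply E → E + T:  E + T
Step 2: the rightmost non-terminal is T; apply T → F:  E + F
Step 3: the rightmost non-terminal is F; apply F → a:  E + a
Step 4: the rightmost non-terminal is E; apply E → E + T:  E + T + a
Step 5: the rightmost non-terminal is T; apply T → F:  E + F + a
Step 6: the rightmost non-terminal is F; apply F → ( E ):  E + ( E ) + a
Step 7: the rightmost non-terminal is E; apply E → T:  E + ( T ) + a
Step 8: the rightmost non-terminal is T; apply T → F:  E + ( F ) + a
Step 9: the rightmost non-terminal is F; apply F → a:  E + ( a ) + a
Step 10: the rightmost non-terminal is E; apply E → T:  T + ( a ) + a
Step 11: the rightmost non-terminal is T; apply T → F:  F + ( a ) + a
Step 12: the rightmost non-terminal is F; apply F → ( E ):  ( E ) + ( a ) + a
Step 13: the rightmost non-terminal is E; apply E → T:  ( T ) + ( a ) + a
Step 14: the rightmost non-terminal is T; apply T → F:  ( F ) + ( a ) + a
Step 15: the rightmost non-terminal is F; apply F → ( E ):  ( ( E ) ) + ( a ) + a
Step 16: the rightmost non-terminal is E; apply E → T:  ( ( T ) ) + ( a ) + a
Step 17: the rightmost non-terminal is T; apply T → F:  ( ( F ) ) + ( a ) + a
Step 18: the rightmost non-terminal is F; apply F → a:  ( ( a ) ) + ( a ) + a

Final answer: E ⇒ E + T ⇒ E + F ⇒ E + a ⇒ E + T + a ⇒ E + F + a ⇒ E + ( E ) + a ⇒ E + ( T ) + a ⇒ E + ( F ) + a ⇒ E + ( a ) + a ⇒ T + ( a ) + a ⇒ F + ( a ) + a ⇒ ( E ) + ( a ) + a ⇒ ( T ) + ( a ) + a ⇒ ( F ) + ( a ) + a ⇒ ( ( E ) ) + ( a ) + a ⇒ ( ( T ) ) + ( a ) + a ⇒ ( ( F ) ) + ( a ) + a ⇒ ( ( a ) ) + ( a ) + a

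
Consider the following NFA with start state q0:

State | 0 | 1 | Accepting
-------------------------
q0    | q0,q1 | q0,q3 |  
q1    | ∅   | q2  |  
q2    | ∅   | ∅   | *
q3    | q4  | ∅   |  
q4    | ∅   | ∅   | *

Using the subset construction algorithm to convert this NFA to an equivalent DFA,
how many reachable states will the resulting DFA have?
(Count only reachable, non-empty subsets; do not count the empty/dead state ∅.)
Start subset: {q0}
{q0}: on 0 → {q0, q1}, on 1 → {q0, q3}
{q0, q1}: on 0 → {q0, q1}, on 1 → {q0, q2, q3}
{q0, q3}: on 0 → {q0, q1, q4}, on 1 → {q0, q3}
{q0, q2, q3}: on 0 → {q0, q1, q4}, on 1 → {q0, q3}
{q0, q1, q4}: on 0 → {q0, q1}, on 1 → {q0, q2, q3}
Reachable non-empty subsets: {q0}, {q0, q1}, {q0, q3}, {q0, q2, q3}, {q0, q1, q4} — 5 in total.

Final answer: 5 states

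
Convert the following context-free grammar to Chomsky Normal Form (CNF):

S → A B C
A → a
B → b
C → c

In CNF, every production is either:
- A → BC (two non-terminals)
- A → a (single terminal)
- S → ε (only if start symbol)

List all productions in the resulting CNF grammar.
The grammar has no ε-productions or unit productions to eliminate.
A → a is already in CNF (single terminal) – keep it.
B → b is already in CNF (single terminal) – keep it.
C → c is already in CNF (single terminal) – keep it.
S → A B C has 3 symbols on the right: break it into binary productions S → A X0, X0 → B C.
Resulting CNF grammar (5 productions): A → a; B → b; C → c; S → A X0; X0 → B C

Final answer: A → a; B → b; C → c; S → A X0; X0 → B C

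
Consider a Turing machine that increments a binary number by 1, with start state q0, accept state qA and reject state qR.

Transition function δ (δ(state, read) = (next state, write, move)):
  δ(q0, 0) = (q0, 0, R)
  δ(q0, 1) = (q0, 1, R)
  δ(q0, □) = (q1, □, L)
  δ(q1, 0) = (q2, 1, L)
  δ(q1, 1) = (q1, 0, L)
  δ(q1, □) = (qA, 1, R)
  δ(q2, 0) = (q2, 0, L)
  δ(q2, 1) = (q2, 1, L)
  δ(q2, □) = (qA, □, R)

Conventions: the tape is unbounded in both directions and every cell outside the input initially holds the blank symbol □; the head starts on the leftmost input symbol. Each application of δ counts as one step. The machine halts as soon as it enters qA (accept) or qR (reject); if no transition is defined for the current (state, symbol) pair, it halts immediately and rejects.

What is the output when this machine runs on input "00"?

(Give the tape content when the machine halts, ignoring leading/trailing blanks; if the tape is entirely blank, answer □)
Step 0: [q0]00 (head at position 0)
Step 1: δ(q0, 0) = (q0, 0, R)  ⊢  0[q0]0 (head at position 1)
Step 2: δ(q0, 0) = (q0, 0, R)  ⊢  00[q0]□ (head at position 2)
Step 3: δ(q0, □) = (q1, □, L)  ⊢  0[q1]0□ (head at position 1)
Step 4: δ(q1, 0) = (q2, 1, L)  ⊢  [q2]01□ (head at position 0)
Step 5: δ(q2, 0) = (q2, 0, L)  ⊢  [q2]□01□ (head at position -1)
Step 6: δ(q2, □) = (qA, □, R)  ⊢  □[qA]01□ (head at position 0)
The machine is in qA, so it halts and accepts.
Tape content when halted (ignoring surrounding blanks): 01

Final answer: Output: 01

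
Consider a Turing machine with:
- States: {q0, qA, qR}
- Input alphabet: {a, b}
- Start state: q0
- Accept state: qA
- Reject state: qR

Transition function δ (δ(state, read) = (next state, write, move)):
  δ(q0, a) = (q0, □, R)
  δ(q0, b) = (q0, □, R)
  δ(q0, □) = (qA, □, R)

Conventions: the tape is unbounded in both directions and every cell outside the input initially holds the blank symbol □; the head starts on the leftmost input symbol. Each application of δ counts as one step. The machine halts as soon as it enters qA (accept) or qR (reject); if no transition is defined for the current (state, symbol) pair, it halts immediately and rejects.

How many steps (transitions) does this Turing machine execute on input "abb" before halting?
Step 0: [q0]abb (head at position 0)
Step 1: δ(q0, a) = (q0, □, R)  ⊢  □[q0]bb (head at position 1)
Step 2: δ(q0, b) = (q0, □, R)  ⊢  □□[q0]b (head at position 2)
Step 3: δ(q0, b) = (q0, □, R)  ⊢  □□□[q0]□ (head at position 3)
Step 4: δ(q0, □) = (qA, □, R)  ⊢  □□□□[qA]□ (head at position 4)
The machine is in qA, so it halts and accepts.
Number of transitions executed: 4.

Final answer: 4 steps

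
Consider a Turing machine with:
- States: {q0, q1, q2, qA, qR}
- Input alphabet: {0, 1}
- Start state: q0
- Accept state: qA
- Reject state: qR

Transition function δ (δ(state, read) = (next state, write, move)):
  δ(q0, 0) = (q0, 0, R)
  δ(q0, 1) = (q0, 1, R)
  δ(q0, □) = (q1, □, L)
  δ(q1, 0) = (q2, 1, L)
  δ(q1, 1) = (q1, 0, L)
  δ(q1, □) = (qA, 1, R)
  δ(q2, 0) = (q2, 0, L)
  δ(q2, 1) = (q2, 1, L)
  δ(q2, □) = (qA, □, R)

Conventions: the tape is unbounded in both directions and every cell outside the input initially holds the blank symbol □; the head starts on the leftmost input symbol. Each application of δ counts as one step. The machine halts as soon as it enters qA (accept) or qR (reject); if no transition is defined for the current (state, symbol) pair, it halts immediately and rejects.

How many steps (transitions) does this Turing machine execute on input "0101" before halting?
Step 0: [q0]0101 (head at position 0)
Step 1: δ(q0, 0) = (q0, 0, R)  ⊢  0[q0]101 (head at position 1)
Step 2: δ(q0, 1) = (q0, 1, R)  ⊢  01[q0]01 (head at position 2)
Step 3: δ(q0, 0) = (q0, 0, R)  ⊢  010[q0]1 (head at position 3)
Step 4: δ(q0, 1) = (q0, 1, R)  ⊢  0101[q0]□ (head at position 4)
Step 5: δ(q0, □) = (q1, □, L)  ⊢  010[q1]1□ (head at position 3)
Step 6: δ(q1, 1) = (q1, 0, L)  ⊢  01[q1]00□ (head at position 2)
Step 7: δ(q1, 0) = (q2, 1, L)  ⊢  0[q2]110□ (head at position 1)
Step 8: δ(q2, 1) = (q2, 1, L)  ⊢  [q2]0110□ (head at position 0)
Step 9: δ(q2, 0) = (q2, 0, L)  ⊢  [q2]□0110□ (head at position -1)
Step 10: δ(q2, □) = (qA, □, R)  ⊢  □[qA]0110□ (head at position 0)
The machine is in qA, so it halts and accepts.
Number of transitions executed: 10.

Final answer: 10 steps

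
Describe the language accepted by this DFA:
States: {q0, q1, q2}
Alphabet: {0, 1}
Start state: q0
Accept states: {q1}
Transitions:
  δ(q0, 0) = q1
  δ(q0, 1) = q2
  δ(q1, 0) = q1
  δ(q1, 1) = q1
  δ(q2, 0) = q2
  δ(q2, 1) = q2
Analyzing the DFA structure:
Start state: q0
Accept states: {q1}
Interpreting what each state remembers (checking against the transitions):
  q0: nothing has been read yet
  q1: the first symbol was 0
  q2: the first symbol was 1 (trap state)
  δ(q0, 0): in q0 (nothing has been read yet), after reading 0 we have: the first symbol was 0 → q1
  δ(q0, 1): in q0 (nothing has been read yet), after reading 1 we have: the first symbol was 1 (trap state) → q2
  δ(q1, 0): in q1 (the first symbol was 0), after reading 0 we have: the first symbol was 0 → q1
  δ(q1, 1): in q1 (the first symbol was 0), after reading 1 we have: the first symbol was 0 → q1
  δ(q2, 0): in q2 (the first symbol was 1 (trap state)), after reading 0 we have: the first symbol was 1 (trap state) → q2
  δ(q2, 1): in q2 (the first symbol was 1 (trap state)), after reading 1 we have: the first symbol was 1 (trap state) → q2
A string is accepted iff it ends in {q1}, i.e. the first symbol was 0.
Language: All binary strings starting with 0

Final answer: All binary strings starting with 0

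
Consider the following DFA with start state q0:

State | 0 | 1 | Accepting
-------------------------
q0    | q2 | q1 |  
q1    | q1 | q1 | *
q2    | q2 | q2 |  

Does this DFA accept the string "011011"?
Start in q0.
Read '0': q0 → q2
Read '1': q2 → q2
Read '1': q2 → q2
Read '0': q2 → q2
Read '1': q2 → q2
Read '1': q2 → q2
Final state q2 is not accepting, so the string is rejected.

Final answer: No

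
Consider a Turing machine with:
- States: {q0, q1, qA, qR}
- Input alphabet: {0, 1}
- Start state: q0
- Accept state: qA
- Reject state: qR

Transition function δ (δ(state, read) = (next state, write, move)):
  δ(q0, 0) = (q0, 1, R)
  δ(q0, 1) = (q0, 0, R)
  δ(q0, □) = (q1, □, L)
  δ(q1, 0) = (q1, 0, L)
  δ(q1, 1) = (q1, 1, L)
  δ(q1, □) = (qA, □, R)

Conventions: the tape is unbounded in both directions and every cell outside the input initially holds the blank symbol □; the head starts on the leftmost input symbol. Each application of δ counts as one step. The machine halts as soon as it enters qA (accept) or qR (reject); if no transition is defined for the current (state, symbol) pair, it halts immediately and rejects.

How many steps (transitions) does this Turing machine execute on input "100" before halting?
Step 0: [q0]100 (head at position 0)
Step 1: δ(q0, 1) = (q0, 0, R)  ⊢  0[q0]00 (head at position 1)
Step 2: δ(q0, 0) = (q0, 1, R)  ⊢  01[q0]0 (head at position 2)
Step 3: δ(q0, 0) = (q0, 1, R)  ⊢  011[q0]□ (head at position 3)
Step 4: δ(q0, □) = (q1, □, L)  ⊢  01[q1]1□ (head at position 2)
Step 5: δ(q1, 1) = (q1, 1, L)  ⊢  0[q1]11□ (head at position 1)
Step 6: δ(q1, 1) = (q1, 1, L)  ⊢  [q1]011□ (head at position 0)
Step 7: δ(q1, 0) = (q1, 0, L)  ⊢  [q1]□011□ (head at position -1)
Step 8: δ(q1, □) = (qA, □, R)  ⊢  □[qA]011□ (head at position 0)
The machine is in qA, so it halts and accepts.
Number of transitions executed: 8.

Final answer: 8 steps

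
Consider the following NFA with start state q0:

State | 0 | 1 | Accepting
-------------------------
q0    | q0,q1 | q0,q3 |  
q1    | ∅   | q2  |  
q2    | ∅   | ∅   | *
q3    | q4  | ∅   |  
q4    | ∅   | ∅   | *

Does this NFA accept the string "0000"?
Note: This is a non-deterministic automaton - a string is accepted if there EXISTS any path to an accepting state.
Track the set of states the NFA could be in: start {q0}
Read '0': {q0} → {q0, q1}
Read '0': {q0, q1} → {q0, q1}
Read '0': {q0, q1} → {q0, q1}
Read '0': {q0, q1} → {q0, q1}
Final set {q0, q1} contains no accepting state → rejected.

Final answer: No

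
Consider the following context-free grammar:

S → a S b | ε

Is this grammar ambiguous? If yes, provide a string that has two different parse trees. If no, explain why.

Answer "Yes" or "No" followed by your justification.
At every step exactly one production applies: if the remaining string to generate is non-empty it starts with a and ends with b, forcing S → a S b; if it is empty, S → ε is forced. Hence each string a^n b^n has exactly one derivation (S → a S b applied n times, then S → ε) and one parse tree.

Final answer: No - the grammar is unambiguous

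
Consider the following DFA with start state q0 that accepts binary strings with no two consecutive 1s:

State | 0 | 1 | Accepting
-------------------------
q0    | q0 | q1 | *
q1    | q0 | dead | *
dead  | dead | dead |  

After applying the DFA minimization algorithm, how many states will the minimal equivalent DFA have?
All 3 states are reachable from q0, so none can be removed as unreachable.
Table-filling: first mark every (accepting, non-accepting) pair as distinguishable (accepting: {q0, q1}; non-accepting: {dead}).
Round 1: (q0, q1) on '1' go to q1 and dead, already distinguishable → mark.
Every pair of states is distinguishable, so the DFA is already minimal.
Equivalence classes: {q0}, {q1}, {dead} → 3 states.

Final answer: 3 states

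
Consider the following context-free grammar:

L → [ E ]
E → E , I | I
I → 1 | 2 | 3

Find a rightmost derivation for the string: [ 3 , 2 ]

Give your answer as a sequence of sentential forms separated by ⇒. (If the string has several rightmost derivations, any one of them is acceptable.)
Start with L.
Step 1: the rightmost non-terminal is L; apply L → [ E ]:  [ E ]
Step 2: the rightmost non-terminal is E; apply E → E , I:  [ E , I ]
Step 3: the rightmost non-terminal is I; apply I → 2:  [ E , 2 ]
Step 4: the rightmost non-terminal is E; apply E → I:  [ I , 2 ]
Step 5: the rightmost non-terminal is I; apply I → 3:  [ 3 , 2 ]

Final answer: L ⇒ [ E ] ⇒ [ E , I ] ⇒ [ E , 2 ] ⇒ [ I , 2 ] ⇒ [ 3 , 2 ]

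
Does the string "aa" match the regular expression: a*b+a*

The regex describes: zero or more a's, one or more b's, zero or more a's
No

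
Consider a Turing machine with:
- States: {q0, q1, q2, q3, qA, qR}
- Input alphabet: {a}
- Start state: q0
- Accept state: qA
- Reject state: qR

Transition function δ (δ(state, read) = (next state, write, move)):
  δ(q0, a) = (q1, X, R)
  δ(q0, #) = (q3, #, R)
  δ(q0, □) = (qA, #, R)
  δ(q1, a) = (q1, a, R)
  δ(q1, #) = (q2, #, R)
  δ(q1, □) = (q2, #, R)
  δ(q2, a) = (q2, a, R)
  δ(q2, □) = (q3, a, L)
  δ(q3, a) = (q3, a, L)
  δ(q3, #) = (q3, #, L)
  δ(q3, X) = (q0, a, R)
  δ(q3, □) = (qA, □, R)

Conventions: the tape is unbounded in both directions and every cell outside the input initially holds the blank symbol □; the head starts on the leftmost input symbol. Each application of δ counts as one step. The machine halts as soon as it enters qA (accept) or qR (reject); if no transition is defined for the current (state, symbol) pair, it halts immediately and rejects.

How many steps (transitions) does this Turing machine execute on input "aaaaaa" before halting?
Trace (configuration after each step, as tape_left[state]tape_right with head position):
Step 0: [q0]aaaaaa (head at position 0)
Step 1: X[q1]aaaaa (head 1)
Step 2: Xa[q1]aaaa (head 2)
Step 3: Xaa[q1]aaa (head 3)
Step 4: Xaaa[q1]aa (head 4)
Step 5: Xaaaa[q1]a (head 5)
Step 6: Xaaaaa[q1]□ (head 6)
Step 7: Xaaaaa#[q2]□ (head 7)
Step 8: Xaaaaa[q3]#a (head 6)
Step 9: Xaaaa[q3]a#a (head 5)
Step 10: Xaaa[q3]aa#a (head 4)
Step 11: Xaa[q3]aaa#a (head 3)
Step 12: Xa[q3]aaaa#a (head 2)
Step 13: X[q3]aaaaa#a (head 1)
Step 14: [q3]Xaaaaa#a (head 0)
Step 15: a[q0]aaaaa#a (head 1)
Step 16: aX[q1]aaaa#a (head 2)
Step 17: aXa[q1]aaa#a (head 3)
Step 18: aXaa[q1]aa#a (head 4)
Step 19: aXaaa[q1]a#a (head 5)
Step 20: aXaaaa[q1]#a (head 6)
Step 21: aXaaaa#[q2]a (head 7)
Step 22: aXaaaa#a[q2]□ (head 8)
Step 23: aXaaaa#[q3]aa (head 7)
Step 24: aXaaaa[q3]#aa (head 6)
Step 25: aXaaa[q3]a#aa (head 5)
Step 26: aXaa[q3]aa#aa (head 4)
Step 27: aXa[q3]aaa#aa (head 3)
Step 28: aX[q3]aaaa#aa (head 2)
Step 29: a[q3]Xaaaa#aa (head 1)
Step 30: aa[q0]aaaa#aa (head 2)
Step 31: aaX[q1]aaa#aa (head 3)
Step 32: aaXa[q1]aa#aa (head 4)
Step 33: aaXaa[q1]a#aa (head 5)
Step 34: aaXaaa[q1]#aa (head 6)
Step 35: aaXaaa#[q2]aa (head 7)
Step 36: aaXaaa#a[q2]a (head 8)
Step 37: aaXaaa#aa[q2]□ (head 9)
Step 38: aaXaaa#a[q3]aa (head 8)
Step 39: aaXaaa#[q3]aaa (head 7)
Step 40: aaXaaa[q3]#aaa (head 6)
Step 41: aaXaa[q3]a#aaa (head 5)
Step 42: aaXa[q3]aa#aaa (head 4)
Step 43: aaX[q3]aaa#aaa (head 3)
Step 44: aa[q3]Xaaa#aaa (head 2)
Step 45: aaa[q0]aaa#aaa (head 3)
Step 46: aaaX[q1]aa#aaa (head 4)
Step 47: aaaXa[q1]a#aaa (head 5)
Step 48: aaaXaa[q1]#aaa (head 6)
Step 49: aaaXaa#[q2]aaa (head 7)
Step 50: aaaXaa#a[q2]aa (head 8)
Step 51: aaaXaa#aa[q2]a (head 9)
Step 52: aaaXaa#aaa[q2]□ (head 10)
Step 53: aaaXaa#aa[q3]aa (head 9)
Step 54: aaaXaa#a[q3]aaa (head 8)
Step 55: aaaXaa#[q3]aaaa (head 7)
Step 56: aaaXaa[q3]#aaaa (head 6)
Step 57: aaaXa[q3]a#aaaa (head 5)
Step 58: aaaX[q3]aa#aaaa (head 4)
Step 59: aaa[q3]Xaa#aaaa (head 3)
Step 60: aaaa[q0]aa#aaaa (head 4)
Step 61: aaaaX[q1]a#aaaa (head 5)
Step 62: aaaaXa[q1]#aaaa (head 6)
Step 63: aaaaXa#[q2]aaaa (head 7)
Step 64: aaaaXa#a[q2]aaa (head 8)
Step 65: aaaaXa#aa[q2]aa (head 9)
Step 66: aaaaXa#aaa[q2]a (head 10)
Step 67: aaaaXa#aaaa[q2]□ (head 11)
Step 68: aaaaXa#aaa[q3]aa (head 10)
Step 69: aaaaXa#aa[q3]aaa (head 9)
Step 70: aaaaXa#a[q3]aaaa (head 8)
Step 71: aaaaXa#[q3]aaaaa (head 7)
Step 72: aaaaXa[q3]#aaaaa (head 6)
Step 73: aaaaX[q3]a#aaaaa (head 5)
Step 74: aaaa[q3]Xa#aaaaa (head 4)
Step 75: aaaaa[q0]a#aaaaa (head 5)
Step 76: aaaaaX[q1]#aaaaa (head 6)
Step 77: aaaaaX#[q2]aaaaa (head 7)
Step 78: aaaaaX#a[q2]aaaa (head 8)
Step 79: aaaaaX#aa[q2]aaa (head 9)
Step 80: aaaaaX#aaa[q2]aa (head 10)
Step 81: aaaaaX#aaaa[q2]a (head 11)
Step 82: aaaaaX#aaaaa[q2]□ (head 12)
Step 83: aaaaaX#aaaa[q3]aa (head 11)
Step 84: aaaaaX#aaa[q3]aaa (head 10)
Step 85: aaaaaX#aa[q3]aaaa (head 9)
Step 86: aaaaaX#a[q3]aaaaa (head 8)
Step 87: aaaaaX#[q3]aaaaaa (head 7)
Step 88: aaaaaX[q3]#aaaaaa (head 6)
Step 89: aaaaa[q3]X#aaaaaa (head 5)
Step 90: aaaaaa[q0]#aaaaaa (head 6)
Step 91: aaaaaa#[q3]aaaaaa (head 7)
Step 92: aaaaaa[q3]#aaaaaa (head 6)
Step 93: aaaaa[q3]a#aaaaaa (head 5)
Step 94: aaaa[q3]aa#aaaaaa (head 4)
Step 95: aaa[q3]aaa#aaaaaa (head 3)
Step 96: aa[q3]aaaa#aaaaaa (head 2)
Step 97: a[q3]aaaaa#aaaaaa (head 1)
Step 98: [q3]aaaaaa#aaaaaa (head 0)
Step 99: [q3]□aaaaaa#aaaaaa (head -1)
Step 100: □[qA]aaaaaa#aaaaaa (head 0)
The machine is in qA, so it halts and accepts.
Number of transitions executed: 100.

Final answer: 100 steps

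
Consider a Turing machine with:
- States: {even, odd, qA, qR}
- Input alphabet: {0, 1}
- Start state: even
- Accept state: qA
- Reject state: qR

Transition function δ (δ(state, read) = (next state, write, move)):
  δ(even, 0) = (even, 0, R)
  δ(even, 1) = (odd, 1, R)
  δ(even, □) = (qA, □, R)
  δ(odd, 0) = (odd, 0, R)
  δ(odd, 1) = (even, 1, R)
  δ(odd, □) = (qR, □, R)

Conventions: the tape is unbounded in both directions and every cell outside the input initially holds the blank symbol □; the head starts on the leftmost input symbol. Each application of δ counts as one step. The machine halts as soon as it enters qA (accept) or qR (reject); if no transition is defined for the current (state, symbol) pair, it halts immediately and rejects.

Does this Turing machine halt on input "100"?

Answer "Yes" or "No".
Step 0: [even]100 (head at position 0)
Step 1: δ(even, 1) = (odd, 1, R)  ⊢  1[odd]00 (head at position 1)
Step 2: δ(odd, 0) = (odd, 0, R)  ⊢  10[odd]0 (head at position 2)
Step 3: δ(odd, 0) = (odd, 0, R)  ⊢  100[odd]□ (head at position 3)
Step 4: δ(odd, □) = (qR, □, R)  ⊢  100□[qR]□ (head at position 4)
The machine is in qR, so it halts and rejects.
It halts after 4 steps.

Final answer: Yes - halts after 4 steps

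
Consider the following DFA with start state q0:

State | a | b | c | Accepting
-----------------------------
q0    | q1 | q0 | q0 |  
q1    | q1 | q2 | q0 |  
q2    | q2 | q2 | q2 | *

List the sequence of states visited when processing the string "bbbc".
q0 → q0 → q0 → q0 → q0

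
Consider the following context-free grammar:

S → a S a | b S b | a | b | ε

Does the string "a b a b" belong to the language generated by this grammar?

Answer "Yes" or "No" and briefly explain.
Every production places the same symbol at both ends (or yields a single symbol / ε), so every derived string is a palindrome. a b a b reversed is b a b a ≠ a b a b, so it is not a palindrome and cannot be derived (already the first step fails: the string starts with a but ends with b, so neither S → a S a nor S → b S b fits).

Final answer: No - no valid derivation exists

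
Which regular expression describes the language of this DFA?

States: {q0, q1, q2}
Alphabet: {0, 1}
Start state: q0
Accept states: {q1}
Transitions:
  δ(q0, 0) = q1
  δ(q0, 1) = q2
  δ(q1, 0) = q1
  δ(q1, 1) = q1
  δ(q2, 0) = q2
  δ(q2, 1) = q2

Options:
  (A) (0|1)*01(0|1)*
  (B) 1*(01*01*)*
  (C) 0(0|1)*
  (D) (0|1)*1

Testing sample strings against the DFA:
  '010' -> accepted
  '1110' -> rejected
  '111' -> rejected
  '00' -> accepted
Checking each option for a counterexample:
  (A) (0|1)*01(0|1)*: '0' is accepted by the DFA but does not match the regex → eliminated
  (B) 1*(01*01*)*: ε is rejected by the DFA but matches the regex → eliminated
  (C) 0(0|1)*: agrees with the DFA on all strings of length ≤ 4
  (D) (0|1)*1: '0' is accepted by the DFA but does not match the regex → eliminated
Only (C) 0(0|1)* is consistent with the DFA.

Final answer: (C) 0(0|1)*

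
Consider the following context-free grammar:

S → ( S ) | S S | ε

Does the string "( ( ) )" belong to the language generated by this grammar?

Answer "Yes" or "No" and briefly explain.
A derivation exists: S ⇒ ( S ) ⇒ ( ( S ) ) ⇒ ( ( ) ) (using S → ( S ) twice, then S → ε).

Final answer: Yes - a valid derivation exists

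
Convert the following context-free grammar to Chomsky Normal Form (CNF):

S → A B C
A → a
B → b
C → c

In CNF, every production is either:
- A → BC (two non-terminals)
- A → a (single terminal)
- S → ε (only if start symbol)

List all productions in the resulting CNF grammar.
The grammar has no ε-productions or unit productions to eliminate.
A → a is already in CNF (single terminal) – keep it.
B → b is already in CNF (single terminal) – keep it.
C → c is already in CNF (single terminal) – keep it.
S → A B C has 3 symbols on the right: break it into binary productions S → A X0, X0 → B C.
Resulting CNF grammar (5 productions): A → a; B → b; C → c; S → A X0; X0 → B C

Final answer: A → a; B → b; C → c; S → A X0; X0 → B C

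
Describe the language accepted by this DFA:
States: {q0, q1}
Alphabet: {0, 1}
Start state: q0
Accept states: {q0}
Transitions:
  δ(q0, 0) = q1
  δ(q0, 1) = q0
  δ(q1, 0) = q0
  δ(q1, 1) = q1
Analyzing the DFA structure:
Start state: q0
Accept states: {q0}
Interpreting what each state remembers (checking against the transitions):
  q0: an even number of 0s has been read so far
  q1: an odd number of 0s has been read so far
  δ(q0, 0): in q0 (an even number of 0s has been read so far), after reading 0 we have: an odd number of 0s has been read so far → q1
  δ(q0, 1): in q0 (an even number of 0s has been read so far), after reading 1 we have: an even number of 0s has been read so far → q0
  δ(q1, 0): in q1 (an odd number of 0s has been read so far), after reading 0 we have: an even number of 0s has been read so far → q0
  δ(q1, 1): in q1 (an odd number of 0s has been read so far), after reading 1 we have: an odd number of 0s has been read so far → q1
A string is accepted iff it ends in {q0}, i.e. an even number of 0s has been read so far.
Language: All binary strings with an even number of 0s

Final answer: All binary strings with an even number of 0s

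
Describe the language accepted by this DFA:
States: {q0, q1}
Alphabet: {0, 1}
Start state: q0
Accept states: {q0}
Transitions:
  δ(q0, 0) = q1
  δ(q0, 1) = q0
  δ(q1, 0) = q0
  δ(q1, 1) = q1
Analyzing the DFA structure:
Start state: q0
Accept states: {q0}
Interpreting what each state remembers (checking against the transitions):
  q0: an even number of 0s has been read so far
  q1: an odd number of 0s has been read so far
  δ(q0, 0): in q0 (an even number of 0s has been read so far), after reading 0 we have: an odd number of 0s has been read so far → q1
  δ(q0, 1): in q0 (an even number of 0s has been read so far), after reading 1 we have: an even number of 0s has been read so far → q0
  δ(q1, 0): in q1 (an odd number of 0s has been read so far), after reading 0 we have: an even number of 0s has been read so far → q0
  δ(q1, 1): in q1 (an odd number of 0s has been read so far), after reading 1 we have: an odd number of 0s has been read so far → q1
A string is accepted iff it ends in {q0}, i.e. an even number of 0s has been read so far.
Language: All binary strings with an even number of 0s

Final answer: All binary strings with an even number of 0s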